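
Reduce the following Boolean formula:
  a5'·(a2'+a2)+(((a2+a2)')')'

a5'·(a2'+a2)+(((a2+a2)')')'
= a5'+(((a2+a2)')')'
= a5'+((a2')')'
= a5'+a2'

a5'+a2'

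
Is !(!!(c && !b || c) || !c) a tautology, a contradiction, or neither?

contradiction

!(!!(c && !b || c) || !c)
= !(c && !b || c) && c
= !c && c
= false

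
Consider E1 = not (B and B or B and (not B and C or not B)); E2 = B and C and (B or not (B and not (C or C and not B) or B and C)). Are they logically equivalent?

No

E1: not (B and B or B and (not B and C or not B))
    = not (B and B or B and not B)
    = not B
E2: B and C and (B or not (B and not (C or C and not B) or B and C))
    = B and C and (B or not (B and not C or B and C))
    = B and C and (B or not B)
    = B and C
These differ: at B=0, C=1, E1 = 1 but E2 = 0.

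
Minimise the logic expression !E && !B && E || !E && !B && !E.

!E && !B

!E && !B && E || !E && !B && !E
= !E && (!B && E || !B && !E)   — distribution
= !E && !B   — distribution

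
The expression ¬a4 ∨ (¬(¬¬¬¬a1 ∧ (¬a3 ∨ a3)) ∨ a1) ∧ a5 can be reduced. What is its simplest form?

¬a4 ∨ (¬(¬¬¬¬a1 ∧ (¬a3 ∨ a3)) ∨ a1) ∧ a5
= ¬a4 ∨ (¬(¬¬a1 ∧ (¬a3 ∨ a3)) ∨ a1) ∧ a5
= ¬a4 ∨ (¬¬¬a1 ∨ a1) ∧ a5
= ¬a4 ∨ (¬a1 ∨ a1) ∧ a5
= ¬a4 ∨ a5

¬a4 ∨ a5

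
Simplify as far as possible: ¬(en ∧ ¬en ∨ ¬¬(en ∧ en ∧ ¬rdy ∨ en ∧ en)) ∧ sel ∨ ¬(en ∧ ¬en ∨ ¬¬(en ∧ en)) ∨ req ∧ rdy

¬en ∨ req ∧ rdy

¬(en ∧ ¬en ∨ ¬¬(en ∧ en ∧ ¬rdy ∨ en ∧ en)) ∧ sel ∨ ¬(en ∧ ¬en ∨ ¬¬(en ∧ en)) ∨ req ∧ rdy
= ¬(en ∧ ¬en ∨ ¬¬(en ∧ en)) ∧ sel ∨ ¬(en ∧ ¬en ∨ ¬¬(en ∧ en)) ∨ req ∧ rdy   [absorption]
= ¬(en ∧ ¬en ∨ ¬¬(en ∧ en)) ∨ req ∧ rdy   [absorption]
= ¬(en ∧ ¬en ∨ en ∧ en) ∨ req ∧ rdy   [double negation]
= ¬en ∨ req ∧ rdy   [distribution]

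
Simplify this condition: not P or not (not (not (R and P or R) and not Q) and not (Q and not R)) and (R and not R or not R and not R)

not P or not (not (not (R and P or R) and not Q) and not (Q and not R)) and (R and not R or not R and not R)
= not P or not (not (not (R and P or R) and not Q) and not (Q and not R)) and not R   (distribution)
= not P or not (not (not R and not Q) and not (Q and not R)) and not R   (absorption)
= not P or (not R and not Q or Q and not R) and not R   (De Morgan)
= not P or not R and not R   (distribution)
= not P or not R   (idempotence)

not P or not R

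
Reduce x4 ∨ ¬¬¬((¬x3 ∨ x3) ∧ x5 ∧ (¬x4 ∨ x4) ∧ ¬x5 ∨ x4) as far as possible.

True

x4 ∨ ¬¬¬((¬x3 ∨ x3) ∧ x5 ∧ (¬x4 ∨ x4) ∧ ¬x5 ∨ x4)
= x4 ∨ ¬¬¬((¬x3 ∨ x3) ∧ x5 ∧ ¬x5 ∨ x4)
= x4 ∨ ¬¬¬(x5 ∧ ¬x5 ∨ x4)
= x4 ∨ ¬(x5 ∧ ¬x5 ∨ x4)
= x4 ∨ ¬x4
= True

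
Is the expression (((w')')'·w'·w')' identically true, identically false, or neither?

(((w')')'·w'·w')'
= (((w')')'·w')'
= (w')'+w
= w+w
= w
This depends on w, so it is not a constant.

neither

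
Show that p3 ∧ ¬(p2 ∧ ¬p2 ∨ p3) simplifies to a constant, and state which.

False

p3 ∧ ¬(p2 ∧ ¬p2 ∨ p3)
= p3 ∧ ¬p3   [complement / identity]
= False   [complement]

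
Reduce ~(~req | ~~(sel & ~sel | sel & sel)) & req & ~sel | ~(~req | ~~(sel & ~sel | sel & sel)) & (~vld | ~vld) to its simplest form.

req & ~sel

~(~req | ~~(sel & ~sel | sel & sel)) & req & ~sel | ~(~req | ~~(sel & ~sel | sel & sel)) & (~vld | ~vld)
= ~(~req | ~~(sel & ~sel | sel & sel)) & req & ~sel | ~(~req | ~~(sel & ~sel | sel & sel)) & ~vld   — idempotence
= ~(~req | ~~(sel & ~sel | sel & sel)) & (req & ~sel | ~vld)   — distribution
= req & ~(sel & ~sel | sel & sel) & (req & ~sel | ~vld)   — De Morgan
= req & ~sel & (req & ~sel | ~vld)   — distribution
= req & ~sel   — absorption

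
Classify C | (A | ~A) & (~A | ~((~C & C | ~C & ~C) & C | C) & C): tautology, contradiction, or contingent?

contingent

C | (A | ~A) & (~A | ~((~C & C | ~C & ~C) & C | C) & C)
= C | (A | ~A) & (~A | ~(~C & C | C) & C)
= C | (A | ~A) & (~A | ~C & C)
= C | (A | ~A) & ~A
= C | ~A
This depends on A, C, so it is not a constant.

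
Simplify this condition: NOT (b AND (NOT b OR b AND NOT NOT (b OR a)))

NOT (b AND (NOT b OR b AND NOT NOT (b OR a)))
= NOT (b AND (NOT b OR b AND (b OR a)))
= NOT (b AND (NOT b OR b))
= NOT b

NOT b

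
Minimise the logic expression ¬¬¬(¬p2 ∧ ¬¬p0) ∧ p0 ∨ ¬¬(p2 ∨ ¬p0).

p2 ∨ ¬p0

¬¬¬(¬p2 ∧ ¬¬p0) ∧ p0 ∨ ¬¬(p2 ∨ ¬p0)
= ¬¬(p2 ∨ ¬p0) ∧ p0 ∨ ¬¬(p2 ∨ ¬p0)
= ¬¬(p2 ∨ ¬p0)
= p2 ∨ ¬p0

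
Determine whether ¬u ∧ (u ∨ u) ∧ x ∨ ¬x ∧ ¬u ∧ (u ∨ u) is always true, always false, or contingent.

always false

¬u ∧ (u ∨ u) ∧ x ∨ ¬x ∧ ¬u ∧ (u ∨ u)
= ¬u ∧ (u ∨ u)   [distribution]
= ¬u ∧ u   [idempotence]
= False   [complement]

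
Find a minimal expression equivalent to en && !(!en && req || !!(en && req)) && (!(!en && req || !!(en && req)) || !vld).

en && !(!en && req || !!(en && req)) && (!(!en && req || !!(en && req)) || !vld)
= en && !(!en && req || !!(en && req))
= en && !(!en && req || en && req)
= en && !req

en && !req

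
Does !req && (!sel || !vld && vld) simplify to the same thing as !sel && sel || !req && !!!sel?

E1: !req && (!sel || !vld && vld)
    = !req && !sel   [complement / identity]
E2: !sel && sel || !req && !!!sel
    = !req && !!!sel   [complement / identity]
    = !req && !sel   [double negation]
Both reduce to !req && !sel, so they are equivalent.

Yes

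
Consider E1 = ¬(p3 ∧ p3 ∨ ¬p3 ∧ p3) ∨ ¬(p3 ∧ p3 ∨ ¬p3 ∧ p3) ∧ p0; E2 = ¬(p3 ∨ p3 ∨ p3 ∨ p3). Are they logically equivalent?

Yes

E1: ¬(p3 ∧ p3 ∨ ¬p3 ∧ p3) ∨ ¬(p3 ∧ p3 ∨ ¬p3 ∧ p3) ∧ p0
    = ¬(p3 ∧ p3 ∨ ¬p3 ∧ p3)
    = ¬p3
E2: ¬(p3 ∨ p3 ∨ p3 ∨ p3)
    = ¬(p3 ∨ p3)
    = ¬p3
Both reduce to ¬p3, so they are equivalent.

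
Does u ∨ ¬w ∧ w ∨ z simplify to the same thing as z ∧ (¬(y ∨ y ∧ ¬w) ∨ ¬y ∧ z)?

E1: u ∨ ¬w ∧ w ∨ z
    = u ∨ z   — complement / identity
E2: z ∧ (¬(y ∨ y ∧ ¬w) ∨ ¬y ∧ z)
    = z ∧ (¬y ∨ ¬y ∧ z)   — absorption
    = z ∧ ¬y   — absorption
These differ: at u=1, w=0, y=1, z=0, E1 = 1 but E2 = 0.

No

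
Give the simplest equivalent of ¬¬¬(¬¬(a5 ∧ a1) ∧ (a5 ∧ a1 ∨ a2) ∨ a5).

¬a5

¬¬¬(¬¬(a5 ∧ a1) ∧ (a5 ∧ a1 ∨ a2) ∨ a5)
= ¬¬¬(a5 ∧ a1 ∧ (a5 ∧ a1 ∨ a2) ∨ a5)   [double negation]
= ¬¬¬(a5 ∧ a1 ∨ a5)   [absorption]
= ¬¬¬a5   [absorption]
= ¬a5   [double negation]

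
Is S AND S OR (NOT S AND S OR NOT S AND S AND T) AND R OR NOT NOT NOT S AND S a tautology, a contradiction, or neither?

neither

S AND S OR (NOT S AND S OR NOT S AND S AND T) AND R OR NOT NOT NOT S AND S
= S AND S OR NOT S AND S AND R OR NOT NOT NOT S AND S   (absorption)
= S AND S OR NOT S AND S AND R OR NOT S AND S   (double negation)
= S AND S OR NOT S AND S   (absorption)
= S   (distribution)
This depends on S, so it is not a constant.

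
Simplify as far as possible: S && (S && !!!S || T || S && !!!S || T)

S && T

S && (S && !!!S || T || S && !!!S || T)
= S && (S && !!!S || T)   (idempotence)
= S && (S && !S || T)   (double negation)
= S && T   (complement / identity)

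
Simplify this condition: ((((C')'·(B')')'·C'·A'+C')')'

((((C')'·(B')')'·C'·A'+C')')'
= (((C'+B')·C'·A'+C')')'
= ((C'·A'+C')')'
= ((C')')'
= C'

C'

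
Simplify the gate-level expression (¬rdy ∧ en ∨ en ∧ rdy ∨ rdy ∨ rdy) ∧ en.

en

(¬rdy ∧ en ∨ en ∧ rdy ∨ rdy ∨ rdy) ∧ en
= (en ∨ rdy ∨ rdy) ∧ en   [distribution]
= (en ∨ rdy) ∧ en   [idempotence]
= en   [absorption]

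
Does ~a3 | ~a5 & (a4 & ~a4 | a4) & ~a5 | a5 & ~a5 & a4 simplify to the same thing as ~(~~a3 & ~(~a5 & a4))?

E1: ~a3 | ~a5 & (a4 & ~a4 | a4) & ~a5 | a5 & ~a5 & a4
    = ~a3 | ~a5 & a4 & ~a5 | a5 & ~a5 & a4   (complement / identity)
    = ~a3 | ~a5 & a4   (distribution)
E2: ~(~~a3 & ~(~a5 & a4))
    = ~a3 | ~a5 & a4   (De Morgan)
Both reduce to ~a3 | ~a5 & a4, so they are equivalent.

Yes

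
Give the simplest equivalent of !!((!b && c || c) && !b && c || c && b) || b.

!!((!b && c || c) && !b && c || c && b) || b
= !!(!b && c || c && b) || b   (absorption)
= !!(c && (!b || b)) || b   (distribution)
= c && (!b || b) || b   (double negation)
= c || b   (complement / identity)

c || b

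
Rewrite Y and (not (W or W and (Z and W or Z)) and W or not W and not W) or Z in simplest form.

Y and (not (W or W and (Z and W or Z)) and W or not W and not W) or Z
= Y and (not (W or W and Z) and W or not W and not W) or Z
= Y and (not W and W or not W and not W) or Z
= Y and not W or Z

Y and not W or Z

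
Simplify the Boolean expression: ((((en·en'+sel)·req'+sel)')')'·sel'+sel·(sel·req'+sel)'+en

((((en·en'+sel)·req'+sel)')')'·sel'+sel·(sel·req'+sel)'+en
= ((en·en'+sel)·req'+sel)'·sel'+sel·(sel·req'+sel)'+en   (double negation)
= (sel·req'+sel)'·sel'+sel·(sel·req'+sel)'+en   (complement / identity)
= (sel·req'+sel)'+en   (distribution)
= sel'+en   (absorption)

sel'+en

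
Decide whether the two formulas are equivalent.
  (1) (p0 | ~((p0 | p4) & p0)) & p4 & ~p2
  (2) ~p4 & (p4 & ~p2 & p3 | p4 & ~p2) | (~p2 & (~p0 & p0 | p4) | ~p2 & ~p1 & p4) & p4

E1: (p0 | ~((p0 | p4) & p0)) & p4 & ~p2
    = (p0 | ~p0) & p4 & ~p2   — absorption
    = p4 & ~p2   — complement / identity
E2: ~p4 & (p4 & ~p2 & p3 | p4 & ~p2) | (~p2 & (~p0 & p0 | p4) | ~p2 & ~p1 & p4) & p4
    = ~p4 & (p4 & ~p2 & p3 | p4 & ~p2) | (~p2 & p4 | ~p2 & ~p1 & p4) & p4   — complement / identity
    = ~p4 & p4 & ~p2 | (~p2 & p4 | ~p2 & ~p1 & p4) & p4   — absorption
    = ~p4 & p4 & ~p2 | p4 & (~p2 | ~p2 & ~p1) & p4   — distribution
    = ~p4 & p4 & ~p2 | p4 & ~p2 & p4   — absorption
    = p4 & ~p2   — distribution
Both reduce to p4 & ~p2, so they are equivalent.

Yes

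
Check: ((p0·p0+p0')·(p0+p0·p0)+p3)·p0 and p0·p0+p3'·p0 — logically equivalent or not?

Yes

E1: ((p0·p0+p0')·(p0+p0·p0)+p3)·p0
    = (p0'·p0+p0·p0+p3)·p0   (distribution)
    = (p0+p3)·p0   (distribution)
    = p0   (absorption)
E2: p0·p0+p3'·p0
    = (p0+p3')·p0   (distribution)
    = p0   (absorption)
Both reduce to p0, so they are equivalent.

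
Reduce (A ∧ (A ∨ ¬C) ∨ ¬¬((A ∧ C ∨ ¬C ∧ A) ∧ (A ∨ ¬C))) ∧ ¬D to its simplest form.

(A ∧ (A ∨ ¬C) ∨ ¬¬((A ∧ C ∨ ¬C ∧ A) ∧ (A ∨ ¬C))) ∧ ¬D
= (A ∧ (A ∨ ¬C) ∨ (A ∧ C ∨ ¬C ∧ A) ∧ (A ∨ ¬C)) ∧ ¬D   [double negation]
= (A ∧ (A ∨ ¬C) ∨ A ∧ (A ∨ ¬C)) ∧ ¬D   [distribution]
= A ∧ (A ∨ ¬C) ∧ ¬D   [idempotence]
= A ∧ ¬D   [absorption]

A ∧ ¬D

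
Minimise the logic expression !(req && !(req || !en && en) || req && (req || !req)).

!(req && !(req || !en && en) || req && (req || !req))
= !(req && !req || req && (req || !req))   [complement / identity]
= !(req && !req || req)   [complement / identity]
= !req   [complement / identity]

!req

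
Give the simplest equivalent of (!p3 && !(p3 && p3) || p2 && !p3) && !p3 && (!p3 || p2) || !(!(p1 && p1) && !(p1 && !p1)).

!p3 || p1

(!p3 && !(p3 && p3) || p2 && !p3) && !p3 && (!p3 || p2) || !(!(p1 && p1) && !(p1 && !p1))
= (!p3 && !p3 || p2 && !p3) && !p3 && (!p3 || p2) || !(!(p1 && p1) && !(p1 && !p1))   — idempotence
= !p3 && (!p3 || p2) && !p3 && (!p3 || p2) || !(!(p1 && p1) && !(p1 && !p1))   — distribution
= !p3 && (!p3 || p2) && !p3 && (!p3 || p2) || p1 && p1 || p1 && !p1   — De Morgan
= !p3 && (!p3 || p2) && !p3 && (!p3 || p2) || p1   — distribution
= !p3 && (!p3 || p2) || p1   — idempotence
= !p3 || p1   — absorption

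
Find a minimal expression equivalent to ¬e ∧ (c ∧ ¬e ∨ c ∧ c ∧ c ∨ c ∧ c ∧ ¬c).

¬e ∧ (c ∧ ¬e ∨ c ∧ c ∧ c ∨ c ∧ c ∧ ¬c)
= ¬e ∧ (c ∧ ¬e ∨ c ∧ c)   (distribution)
= ¬e ∧ (c ∧ ¬e ∨ c)   (idempotence)
= ¬e ∧ c   (absorption)

¬e ∧ c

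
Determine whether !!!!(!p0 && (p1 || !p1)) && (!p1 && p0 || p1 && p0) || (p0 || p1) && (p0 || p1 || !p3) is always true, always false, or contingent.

!!!!(!p0 && (p1 || !p1)) && (!p1 && p0 || p1 && p0) || (p0 || p1) && (p0 || p1 || !p3)
= !!!!(!p0 && (p1 || !p1)) && p0 || (p0 || p1) && (p0 || p1 || !p3)
= !!!!!p0 && p0 || (p0 || p1) && (p0 || p1 || !p3)
= !!!p0 && p0 || (p0 || p1) && (p0 || p1 || !p3)
= !!!p0 && p0 || p0 || p1
= !p0 && p0 || p0 || p1
= p0 || p1
This depends on p0, p1, so it is not a constant.

contingent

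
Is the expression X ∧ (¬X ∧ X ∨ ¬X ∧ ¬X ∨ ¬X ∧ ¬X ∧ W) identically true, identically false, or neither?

identically false

X ∧ (¬X ∧ X ∨ ¬X ∧ ¬X ∨ ¬X ∧ ¬X ∧ W)
= X ∧ (¬X ∧ X ∨ ¬X ∧ ¬X)   — absorption
= X ∧ ¬X   — distribution
= False   — complement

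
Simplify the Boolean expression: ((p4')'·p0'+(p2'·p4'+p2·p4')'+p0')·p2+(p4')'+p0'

((p4')'·p0'+(p2'·p4'+p2·p4')'+p0')·p2+(p4')'+p0'
= ((p4')'·p0'+(p4')'+p0')·p2+(p4')'+p0'   [distribution]
= ((p4')'+p0')·p2+(p4')'+p0'   [absorption]
= (p4')'+p0'   [absorption]
= p4+p0'   [double negation]

p4+p0'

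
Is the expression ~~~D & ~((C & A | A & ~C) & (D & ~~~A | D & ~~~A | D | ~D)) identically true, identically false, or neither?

neither

~~~D & ~((C & A | A & ~C) & (D & ~~~A | D & ~~~A | D | ~D))
= ~~~D & ~(A & (D & ~~~A | D & ~~~A | D | ~D))   (distribution)
= ~~~D & ~(A & (D & ~~~A | D | ~D))   (idempotence)
= ~~~D & ~(A & (D & ~A | D | ~D))   (double negation)
= ~~~D & ~(A & (D | ~D))   (absorption)
= ~~~D & ~A   (complement / identity)
= ~D & ~A   (double negation)
This depends on A, D, so it is not a constant.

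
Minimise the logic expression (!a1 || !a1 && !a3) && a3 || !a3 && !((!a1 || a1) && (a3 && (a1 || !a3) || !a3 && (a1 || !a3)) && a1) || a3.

(!a1 || !a1 && !a3) && a3 || !a3 && !((!a1 || a1) && (a3 && (a1 || !a3) || !a3 && (a1 || !a3)) && a1) || a3
= !a1 && a3 || !a3 && !((!a1 || a1) && (a3 && (a1 || !a3) || !a3 && (a1 || !a3)) && a1) || a3   (absorption)
= !a1 && a3 || !a3 && !((a3 && (a1 || !a3) || !a3 && (a1 || !a3)) && a1) || a3   (complement / identity)
= !a1 && a3 || !a3 && !((a1 || !a3) && a1) || a3   (distribution)
= !a1 && a3 || !a3 && !a1 || a3   (absorption)
= !a1 || a3   (distribution)

!a1 || a3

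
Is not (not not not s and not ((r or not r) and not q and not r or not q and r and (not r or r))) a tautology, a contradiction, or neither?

not (not not not s and not ((r or not r) and not q and not r or not q and r and (not r or r)))
= not (not not not s and not ((r or not r) and not q and not r or not q and r))   (complement / identity)
= not (not s and not ((r or not r) and not q and not r or not q and r))   (double negation)
= not (not s and not (not q and not r or not q and r))   (complement / identity)
= not (not s and not not q)   (distribution)
= s or not q   (De Morgan)
This depends on q, s, so it is not a constant.

neither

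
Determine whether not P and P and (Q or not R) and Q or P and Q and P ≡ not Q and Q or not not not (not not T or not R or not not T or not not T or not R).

No

E1: not P and P and (Q or not R) and Q or P and Q and P
    = not P and P and Q or P and Q and P   (absorption)
    = P and Q   (distribution)
E2: not Q and Q or not not not (not not T or not R or not not T or not not T or not R)
    = not not not (not not T or not R or not not T or not not T or not R)   (complement / identity)
    = not not not (not not T or not R or not not T or not R)   (idempotence)
    = not (not not T or not R or not not T or not R)   (double negation)
    = not (not not T or not R)   (idempotence)
    = not T and R   (De Morgan)
These differ: at P=1, Q=1, R=1, T=1, E1 = 1 but E2 = 0.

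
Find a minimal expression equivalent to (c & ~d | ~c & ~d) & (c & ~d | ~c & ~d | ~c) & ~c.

~d & ~c

(c & ~d | ~c & ~d) & (c & ~d | ~c & ~d | ~c) & ~c
= (c & ~d | ~c & ~d) & ~c   [absorption]
= ~d & ~c   [distribution]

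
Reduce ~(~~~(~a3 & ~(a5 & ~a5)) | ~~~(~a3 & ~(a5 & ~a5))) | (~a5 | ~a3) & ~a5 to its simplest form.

~(~~~(~a3 & ~(a5 & ~a5)) | ~~~(~a3 & ~(a5 & ~a5))) | (~a5 | ~a3) & ~a5
= ~~~~(~a3 & ~(a5 & ~a5)) | (~a5 | ~a3) & ~a5   [idempotence]
= ~~~(a3 | a5 & ~a5) | (~a5 | ~a3) & ~a5   [De Morgan]
= ~~~(a3 | a5 & ~a5) | ~a5   [absorption]
= ~~~a3 | ~a5   [complement / identity]
= ~a3 | ~a5   [double negation]

~a3 | ~a5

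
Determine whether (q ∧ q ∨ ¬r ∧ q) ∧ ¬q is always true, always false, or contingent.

(q ∧ q ∨ ¬r ∧ q) ∧ ¬q
= q ∧ (q ∨ ¬r) ∧ ¬q   (distribution)
= q ∧ ¬q   (absorption)
= False   (complement)

always false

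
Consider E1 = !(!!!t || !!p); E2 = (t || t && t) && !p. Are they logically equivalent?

Yes

E1: !(!!!t || !!p)
    = !!t && !p
    = t && !p
E2: (t || t && t) && !p
    = (t || t) && !p
    = t && !p
Both reduce to t && !p, so they are equivalent.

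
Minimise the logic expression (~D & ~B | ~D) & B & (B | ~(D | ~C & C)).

(~D & ~B | ~D) & B & (B | ~(D | ~C & C))
= (~D & ~B | ~D) & B & (B | ~D)
= (~D & ~B | ~D) & B
= ~D & B

~D & B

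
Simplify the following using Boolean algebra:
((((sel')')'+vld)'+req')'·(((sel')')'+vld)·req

(sel'+vld)·req

((((sel')')'+vld)'+req')'·(((sel')')'+vld)·req
= ((sel'+vld)'+req')'·(((sel')')'+vld)·req   — double negation
= (sel'+vld)·req·(((sel')')'+vld)·req   — De Morgan
= (sel'+vld)·req·(sel'+vld)·req   — double negation
= (sel'+vld)·req   — idempotence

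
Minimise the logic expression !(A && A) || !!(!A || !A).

!(A && A) || !!(!A || !A)
= !(A && A) || !(A && A)   (De Morgan)
= !(A && A)   (idempotence)
= !A   (idempotence)

!A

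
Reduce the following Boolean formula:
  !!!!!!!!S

S

!!!!!!!!S
= !!!!!!S   — double negation
= !!!!S   — double negation
= !!S   — double negation
= S   — double negation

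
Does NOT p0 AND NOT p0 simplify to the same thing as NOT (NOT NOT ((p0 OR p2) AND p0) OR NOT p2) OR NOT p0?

Yes

E1: NOT p0 AND NOT p0
    = NOT p0   (idempotence)
E2: NOT (NOT NOT ((p0 OR p2) AND p0) OR NOT p2) OR NOT p0
    = NOT (NOT NOT p0 OR NOT p2) OR NOT p0   (absorption)
    = NOT p0 AND p2 OR NOT p0   (De Morgan)
    = NOT p0   (absorption)
Both reduce to NOT p0, so they are equivalent.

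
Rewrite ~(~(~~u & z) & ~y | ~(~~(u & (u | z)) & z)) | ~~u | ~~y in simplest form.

~(~(~~u & z) & ~y | ~(~~(u & (u | z)) & z)) | ~~u | ~~y
= ~(~(~~u & z) & ~y | ~(~~(u & (u | z)) & z)) | ~~u | y   (double negation)
= ~(~(~~u & z) & ~y | ~(~~u & z)) | ~~u | y   (absorption)
= ~~(~~u & z) | ~~u | y   (absorption)
= ~~u & z | ~~u | y   (double negation)
= ~~u | y   (absorption)
= u | y   (double negation)

u | y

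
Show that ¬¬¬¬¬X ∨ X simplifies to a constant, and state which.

¬¬¬¬¬X ∨ X
= ¬¬¬X ∨ X
= ¬X ∨ X
= True

True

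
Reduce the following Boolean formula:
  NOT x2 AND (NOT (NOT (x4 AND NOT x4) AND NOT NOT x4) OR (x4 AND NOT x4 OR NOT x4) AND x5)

NOT x2 AND (NOT (NOT (x4 AND NOT x4) AND NOT NOT x4) OR (x4 AND NOT x4 OR NOT x4) AND x5)
= NOT x2 AND (x4 AND NOT x4 OR NOT x4 OR (x4 AND NOT x4 OR NOT x4) AND x5)   — De Morgan
= NOT x2 AND (x4 AND NOT x4 OR NOT x4)   — absorption
= NOT x2 AND NOT x4   — complement / identity

NOT x2 AND NOT x4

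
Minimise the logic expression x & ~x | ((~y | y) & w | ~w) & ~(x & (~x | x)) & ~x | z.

x & ~x | ((~y | y) & w | ~w) & ~(x & (~x | x)) & ~x | z
= x & ~x | (w | ~w) & ~(x & (~x | x)) & ~x | z   [complement / identity]
= x & ~x | ~(x & (~x | x)) & ~x | z   [complement / identity]
= x & ~x | ~x & ~x | z   [complement / identity]
= ~x | z   [distribution]

~x | z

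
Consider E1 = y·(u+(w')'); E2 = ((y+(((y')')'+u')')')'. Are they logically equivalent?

No

E1: y·(u+(w')')
    = y·(u+w)   [double negation]
E2: ((y+(((y')')'+u')')')'
    = ((y+(y'+u')')')'   [double negation]
    = y+(y'+u')'   [double negation]
    = y+y·u   [De Morgan]
    = y   [absorption]
These differ: at u=0, w=0, y=1, E1 = 0 but E2 = 1.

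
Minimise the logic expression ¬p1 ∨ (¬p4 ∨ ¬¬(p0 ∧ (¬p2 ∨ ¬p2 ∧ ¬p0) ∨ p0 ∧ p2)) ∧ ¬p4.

¬p1 ∨ (¬p4 ∨ ¬¬(p0 ∧ (¬p2 ∨ ¬p2 ∧ ¬p0) ∨ p0 ∧ p2)) ∧ ¬p4
= ¬p1 ∨ (¬p4 ∨ ¬¬(p0 ∧ ¬p2 ∨ p0 ∧ p2)) ∧ ¬p4
= ¬p1 ∨ (¬p4 ∨ p0 ∧ ¬p2 ∨ p0 ∧ p2) ∧ ¬p4
= ¬p1 ∨ (¬p4 ∨ p0) ∧ ¬p4
= ¬p1 ∨ ¬p4

¬p1 ∨ ¬p4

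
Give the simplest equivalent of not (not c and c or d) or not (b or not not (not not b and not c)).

not d or not b

not (not c and c or d) or not (b or not not (not not b and not c))
= not (not c and c or d) or not (b or not not b and not c)   [double negation]
= not (not c and c or d) or not (b or b and not c)   [double negation]
= not d or not (b or b and not c)   [complement / identity]
= not d or not b   [absorption]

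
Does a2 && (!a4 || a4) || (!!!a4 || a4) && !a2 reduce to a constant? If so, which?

a2 && (!a4 || a4) || (!!!a4 || a4) && !a2
= a2 && (!a4 || a4) || (!a4 || a4) && !a2   [double negation]
= !a4 || a4   [distribution]
= true   [complement]

yes, True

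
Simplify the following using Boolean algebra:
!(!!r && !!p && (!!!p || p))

!r || !p

!(!!r && !!p && (!!!p || p))
= !(!!r && !!p && (!p || p))   (double negation)
= !(!!r && !!p)   (complement / identity)
= !r || !p   (De Morgan)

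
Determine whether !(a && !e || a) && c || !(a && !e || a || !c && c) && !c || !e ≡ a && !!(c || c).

E1: !(a && !e || a) && c || !(a && !e || a || !c && c) && !c || !e
    = !(a && !e || a) && c || !(a && !e || a) && !c || !e   [complement / identity]
    = !(a && !e || a) || !e   [distribution]
    = !a || !e   [absorption]
E2: a && !!(c || c)
    = a && !!c   [idempotence]
    = a && c   [double negation]
These differ: at a=0, c=0, e=0, E1 = 1 but E2 = 0.

No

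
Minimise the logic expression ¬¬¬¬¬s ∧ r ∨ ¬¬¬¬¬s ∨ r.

¬¬¬¬¬s ∧ r ∨ ¬¬¬¬¬s ∨ r
= ¬¬¬¬¬s ∨ r   — absorption
= ¬¬¬s ∨ r   — double negation
= ¬s ∨ r   — double negation

¬s ∨ r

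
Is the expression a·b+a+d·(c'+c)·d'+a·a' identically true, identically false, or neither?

a·b+a+d·(c'+c)·d'+a·a'
= a+d·(c'+c)·d'+a·a'   [absorption]
= a+d·d'+a·a'   [complement / identity]
= a+a·a'   [complement / identity]
= a   [complement / identity]
This depends on a, so it is not a constant.

neither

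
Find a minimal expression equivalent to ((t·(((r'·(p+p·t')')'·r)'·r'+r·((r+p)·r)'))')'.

((t·(((r'·(p+p·t')')'·r)'·r'+r·((r+p)·r)'))')'
= t·(((r'·(p+p·t')')'·r)'·r'+r·((r+p)·r)')   — double negation
= t·(((r+p+p·t')·r)'·r'+r·((r+p)·r)')   — De Morgan
= t·(((r+p)·r)'·r'+r·((r+p)·r)')   — absorption
= t·((r+p)·r)'   — distribution
= t·r'   — absorption

t·r'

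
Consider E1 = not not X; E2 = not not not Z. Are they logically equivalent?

No

E1: not not X
    = X   (double negation)
E2: not not not Z
    = not Z   (double negation)
These differ: at X=0, Z=0, E1 = 0 but E2 = 1.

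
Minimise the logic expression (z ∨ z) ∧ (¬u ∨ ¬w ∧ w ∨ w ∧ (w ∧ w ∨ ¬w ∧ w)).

z ∧ (¬u ∨ w)

(z ∨ z) ∧ (¬u ∨ ¬w ∧ w ∨ w ∧ (w ∧ w ∨ ¬w ∧ w))
= (z ∨ z) ∧ (¬u ∨ ¬w ∧ w ∨ w ∧ w)   — distribution
= (z ∨ z) ∧ (¬u ∨ w)   — distribution
= z ∧ (¬u ∨ w)   — idempotence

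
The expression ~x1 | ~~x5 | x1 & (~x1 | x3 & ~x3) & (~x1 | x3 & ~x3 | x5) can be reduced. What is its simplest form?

~x1 | ~~x5 | x1 & (~x1 | x3 & ~x3) & (~x1 | x3 & ~x3 | x5)
= ~x1 | ~~x5 | x1 & (~x1 | x3 & ~x3)   — absorption
= ~x1 | ~~x5 | x1 & ~x1   — complement / identity
= ~x1 | x5 | x1 & ~x1   — double negation
= ~x1 | x5   — complement / identity

~x1 | x5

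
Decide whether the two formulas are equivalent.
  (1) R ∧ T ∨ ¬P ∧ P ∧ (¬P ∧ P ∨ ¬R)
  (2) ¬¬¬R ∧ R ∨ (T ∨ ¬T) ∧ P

No

E1: R ∧ T ∨ ¬P ∧ P ∧ (¬P ∧ P ∨ ¬R)
    = R ∧ T ∨ ¬P ∧ P   (absorption)
    = R ∧ T   (complement / identity)
E2: ¬¬¬R ∧ R ∨ (T ∨ ¬T) ∧ P
    = ¬R ∧ R ∨ (T ∨ ¬T) ∧ P   (double negation)
    = (T ∨ ¬T) ∧ P   (complement / identity)
    = P   (complement / identity)
These differ: at P=1, R=1, T=0, E1 = 0 but E2 = 1.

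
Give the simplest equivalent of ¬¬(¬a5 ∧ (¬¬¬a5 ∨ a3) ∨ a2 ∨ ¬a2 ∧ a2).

¬a5 ∨ a2

¬¬(¬a5 ∧ (¬¬¬a5 ∨ a3) ∨ a2 ∨ ¬a2 ∧ a2)
= ¬¬(¬a5 ∧ (¬a5 ∨ a3) ∨ a2 ∨ ¬a2 ∧ a2)   [double negation]
= ¬¬(¬a5 ∧ (¬a5 ∨ a3) ∨ a2)   [complement / identity]
= ¬¬(¬a5 ∨ a2)   [absorption]
= ¬a5 ∨ a2   [double negation]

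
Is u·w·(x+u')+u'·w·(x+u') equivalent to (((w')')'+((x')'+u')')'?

E1: u·w·(x+u')+u'·w·(x+u')
    = w·(x+u')   — distribution
E2: (((w')')'+((x')'+u')')'
    = (w')'·((x')'+u')   — De Morgan
    = w·((x')'+u')   — double negation
    = w·(x+u')   — double negation
Both reduce to w·(x+u'), so they are equivalent.

Yes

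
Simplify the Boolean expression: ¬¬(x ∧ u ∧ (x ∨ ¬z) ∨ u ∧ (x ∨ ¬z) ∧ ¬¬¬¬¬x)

u ∧ (x ∨ ¬z)

¬¬(x ∧ u ∧ (x ∨ ¬z) ∨ u ∧ (x ∨ ¬z) ∧ ¬¬¬¬¬x)
= ¬¬(x ∧ u ∧ (x ∨ ¬z) ∨ u ∧ (x ∨ ¬z) ∧ ¬¬¬x)   — double negation
= ¬¬(x ∧ u ∧ (x ∨ ¬z) ∨ u ∧ (x ∨ ¬z) ∧ ¬x)   — double negation
= x ∧ u ∧ (x ∨ ¬z) ∨ u ∧ (x ∨ ¬z) ∧ ¬x   — double negation
= u ∧ (x ∨ ¬z)   — distribution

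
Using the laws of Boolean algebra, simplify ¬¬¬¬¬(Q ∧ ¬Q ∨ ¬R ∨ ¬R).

R

¬¬¬¬¬(Q ∧ ¬Q ∨ ¬R ∨ ¬R)
= ¬¬¬¬¬(¬R ∨ ¬R)   [complement / identity]
= ¬¬¬(¬R ∨ ¬R)   [double negation]
= ¬¬(R ∧ R)   [De Morgan]
= R ∧ R   [double negation]
= R   [idempotence]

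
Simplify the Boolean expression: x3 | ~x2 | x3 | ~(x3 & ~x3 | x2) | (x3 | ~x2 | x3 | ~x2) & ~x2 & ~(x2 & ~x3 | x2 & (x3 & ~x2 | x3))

x3 | ~x2

x3 | ~x2 | x3 | ~(x3 & ~x3 | x2) | (x3 | ~x2 | x3 | ~x2) & ~x2 & ~(x2 & ~x3 | x2 & (x3 & ~x2 | x3))
= x3 | ~x2 | x3 | ~(x3 & ~x3 | x2) | (x3 | ~x2 | x3 | ~x2) & ~x2 & ~(x2 & ~x3 | x2 & x3)   [absorption]
= x3 | ~x2 | x3 | ~(x3 & ~x3 | x2) | (x3 | ~x2 | x3 | ~x2) & ~x2 & ~x2   [distribution]
= x3 | ~x2 | x3 | ~(x3 & ~x3 | x2) | (x3 | ~x2 | x3 | ~x2) & ~x2   [idempotence]
= x3 | ~x2 | x3 | ~x2 | (x3 | ~x2 | x3 | ~x2) & ~x2   [complement / identity]
= x3 | ~x2 | x3 | ~x2   [absorption]
= x3 | ~x2   [idempotence]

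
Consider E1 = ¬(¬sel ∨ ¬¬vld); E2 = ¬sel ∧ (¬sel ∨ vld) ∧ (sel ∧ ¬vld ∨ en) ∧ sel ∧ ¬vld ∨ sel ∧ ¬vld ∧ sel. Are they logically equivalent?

Yes

E1: ¬(¬sel ∨ ¬¬vld)
    = sel ∧ ¬vld   [De Morgan]
E2: ¬sel ∧ (¬sel ∨ vld) ∧ (sel ∧ ¬vld ∨ en) ∧ sel ∧ ¬vld ∨ sel ∧ ¬vld ∧ sel
    = ¬sel ∧ (sel ∧ ¬vld ∨ en) ∧ sel ∧ ¬vld ∨ sel ∧ ¬vld ∧ sel   [absorption]
    = ¬sel ∧ sel ∧ ¬vld ∨ sel ∧ ¬vld ∧ sel   [absorption]
    = sel ∧ ¬vld   [distribution]
Both reduce to sel ∧ ¬vld, so they are equivalent.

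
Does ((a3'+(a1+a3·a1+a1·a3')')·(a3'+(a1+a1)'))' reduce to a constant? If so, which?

no

((a3'+(a1+a3·a1+a1·a3')')·(a3'+(a1+a1)'))'
= ((a3'+(a1+a1)')·(a3'+(a1+a1)'))'   [distribution]
= (a3'+(a1+a1)')'   [idempotence]
= a3·(a1+a1)   [De Morgan]
= a3·a1   [idempotence]
This depends on a1, a3, so it is not a constant.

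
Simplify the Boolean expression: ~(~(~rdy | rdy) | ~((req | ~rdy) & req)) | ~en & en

req

~(~(~rdy | rdy) | ~((req | ~rdy) & req)) | ~en & en
= ~(~(~rdy | rdy) | ~((req | ~rdy) & req))   [complement / identity]
= ~(~(~rdy | rdy) | ~req)   [absorption]
= (~rdy | rdy) & req   [De Morgan]
= req   [complement / identity]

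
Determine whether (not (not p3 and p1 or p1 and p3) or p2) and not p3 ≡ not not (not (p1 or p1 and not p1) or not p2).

E1: (not (not p3 and p1 or p1 and p3) or p2) and not p3
    = (not p1 or p2) and not p3   — distribution
E2: not not (not (p1 or p1 and not p1) or not p2)
    = not (p1 or p1 and not p1) or not p2   — double negation
    = not p1 or not p2   — complement / identity
These differ: at p1=1, p2=0, p3=1, E1 = 0 but E2 = 1.

No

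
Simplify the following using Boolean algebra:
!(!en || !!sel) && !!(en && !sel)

!(!en || !!sel) && !!(en && !sel)
= en && !sel && !!(en && !sel)   — De Morgan
= en && !sel && en && !sel   — double negation
= en && !sel   — idempotence

en && !sel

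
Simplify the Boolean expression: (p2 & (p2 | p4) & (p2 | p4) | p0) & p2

(p2 & (p2 | p4) & (p2 | p4) | p0) & p2
= (p2 & (p2 | p4) | p0) & p2   [idempotence]
= (p2 | p0) & p2   [absorption]
= p2   [absorption]

p2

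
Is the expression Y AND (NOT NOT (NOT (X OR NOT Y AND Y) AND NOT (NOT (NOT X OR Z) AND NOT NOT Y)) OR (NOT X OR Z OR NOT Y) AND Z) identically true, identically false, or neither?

Y AND (NOT NOT (NOT (X OR NOT Y AND Y) AND NOT (NOT (NOT X OR Z) AND NOT NOT Y)) OR (NOT X OR Z OR NOT Y) AND Z)
= Y AND (NOT (X OR NOT Y AND Y) AND NOT (NOT (NOT X OR Z) AND NOT NOT Y) OR (NOT X OR Z OR NOT Y) AND Z)   [double negation]
= Y AND (NOT (X OR NOT Y AND Y) AND (NOT X OR Z OR NOT Y) OR (NOT X OR Z OR NOT Y) AND Z)   [De Morgan]
= Y AND (NOT (X OR NOT Y AND Y) OR Z) AND (NOT X OR Z OR NOT Y)   [distribution]
= Y AND (NOT X OR Z) AND (NOT X OR Z OR NOT Y)   [complement / identity]
= Y AND (NOT X OR Z)   [absorption]
This depends on X, Y, Z, so it is not a constant.

neither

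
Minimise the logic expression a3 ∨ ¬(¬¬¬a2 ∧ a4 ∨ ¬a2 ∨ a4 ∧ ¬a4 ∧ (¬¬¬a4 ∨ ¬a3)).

a3 ∨ ¬(¬¬¬a2 ∧ a4 ∨ ¬a2 ∨ a4 ∧ ¬a4 ∧ (¬¬¬a4 ∨ ¬a3))
= a3 ∨ ¬(¬¬¬a2 ∧ a4 ∨ ¬a2 ∨ a4 ∧ ¬a4 ∧ (¬a4 ∨ ¬a3))
= a3 ∨ ¬(¬a2 ∧ a4 ∨ ¬a2 ∨ a4 ∧ ¬a4 ∧ (¬a4 ∨ ¬a3))
= a3 ∨ ¬(¬a2 ∧ a4 ∨ ¬a2 ∨ a4 ∧ ¬a4)
= a3 ∨ ¬(¬a2 ∧ a4 ∨ ¬a2)
= a3 ∨ ¬¬a2
= a3 ∨ a2

a3 ∨ a2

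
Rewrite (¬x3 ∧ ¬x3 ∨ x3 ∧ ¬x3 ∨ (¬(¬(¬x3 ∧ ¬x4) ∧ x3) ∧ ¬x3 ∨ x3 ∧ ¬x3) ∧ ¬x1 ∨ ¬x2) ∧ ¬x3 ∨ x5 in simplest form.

(¬x3 ∧ ¬x3 ∨ x3 ∧ ¬x3 ∨ (¬(¬(¬x3 ∧ ¬x4) ∧ x3) ∧ ¬x3 ∨ x3 ∧ ¬x3) ∧ ¬x1 ∨ ¬x2) ∧ ¬x3 ∨ x5
= (¬x3 ∧ ¬x3 ∨ x3 ∧ ¬x3 ∨ (¬((x3 ∨ x4) ∧ x3) ∧ ¬x3 ∨ x3 ∧ ¬x3) ∧ ¬x1 ∨ ¬x2) ∧ ¬x3 ∨ x5   — De Morgan
= (¬x3 ∧ ¬x3 ∨ x3 ∧ ¬x3 ∨ (¬x3 ∧ ¬x3 ∨ x3 ∧ ¬x3) ∧ ¬x1 ∨ ¬x2) ∧ ¬x3 ∨ x5   — absorption
= (¬x3 ∧ ¬x3 ∨ x3 ∧ ¬x3 ∨ ¬x2) ∧ ¬x3 ∨ x5   — absorption
= (¬x3 ∨ ¬x2) ∧ ¬x3 ∨ x5   — distribution
= ¬x3 ∨ x5   — absorption

¬x3 ∨ x5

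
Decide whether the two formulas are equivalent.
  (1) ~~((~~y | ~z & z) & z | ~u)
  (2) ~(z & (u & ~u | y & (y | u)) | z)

E1: ~~((~~y | ~z & z) & z | ~u)
    = ~~(~~y & z | ~u)   (complement / identity)
    = ~~(y & z | ~u)   (double negation)
    = y & z | ~u   (double negation)
E2: ~(z & (u & ~u | y & (y | u)) | z)
    = ~(z & y & (y | u) | z)   (complement / identity)
    = ~(z & y | z)   (absorption)
    = ~z   (absorption)
These differ: at u=1, y=1, z=0, E1 = 0 but E2 = 1.

No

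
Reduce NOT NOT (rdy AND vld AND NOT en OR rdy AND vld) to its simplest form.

NOT NOT (rdy AND vld AND NOT en OR rdy AND vld)
= NOT NOT (rdy AND vld)   [absorption]
= rdy AND vld   [double negation]

rdy AND vld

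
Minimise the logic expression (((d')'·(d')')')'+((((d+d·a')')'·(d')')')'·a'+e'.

(((d')'·(d')')')'+((((d+d·a')')'·(d')')')'·a'+e'
= (((d')'·(d')')')'+(((d')'·(d')')')'·a'+e'
= (((d')'·(d')')')'+e'
= (((d')')')'+e'
= (d')'+e'
= d+e'

d+e'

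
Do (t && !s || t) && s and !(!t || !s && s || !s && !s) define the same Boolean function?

E1: (t && !s || t) && s
    = t && s
E2: !(!t || !s && s || !s && !s)
    = !(!t || !s)
    = t && s
Both reduce to t && s, so they are equivalent.

Yes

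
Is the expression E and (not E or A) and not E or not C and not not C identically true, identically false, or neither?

E and (not E or A) and not E or not C and not not C
= E and not E or not C and not not C   — absorption
= E and not E or not C and C   — double negation
= E and not E   — complement / identity
= False   — complement

identically false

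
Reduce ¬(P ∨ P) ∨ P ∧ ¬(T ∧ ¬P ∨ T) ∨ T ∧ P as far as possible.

True

¬(P ∨ P) ∨ P ∧ ¬(T ∧ ¬P ∨ T) ∨ T ∧ P
= ¬(P ∨ P) ∨ P ∧ ¬T ∨ T ∧ P   [absorption]
= ¬(P ∨ P) ∨ P   [distribution]
= ¬P ∨ P   [idempotence]
= True   [complement]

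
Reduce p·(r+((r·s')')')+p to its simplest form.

p·(r+((r·s')')')+p
= p·(r+r·s')+p   [double negation]
= p·r+p   [absorption]
= p   [absorption]

p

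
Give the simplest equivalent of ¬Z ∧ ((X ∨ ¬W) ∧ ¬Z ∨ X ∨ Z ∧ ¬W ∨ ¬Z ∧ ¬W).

¬Z ∧ ((X ∨ ¬W) ∧ ¬Z ∨ X ∨ Z ∧ ¬W ∨ ¬Z ∧ ¬W)
= ¬Z ∧ ((X ∨ ¬W) ∧ ¬Z ∨ X ∨ ¬W)
= ¬Z ∧ (X ∨ ¬W)

¬Z ∧ (X ∨ ¬W)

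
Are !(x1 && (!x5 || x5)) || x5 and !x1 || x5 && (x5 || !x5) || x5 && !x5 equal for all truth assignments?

Yes

E1: !(x1 && (!x5 || x5)) || x5
    = !x1 || x5
E2: !x1 || x5 && (x5 || !x5) || x5 && !x5
    = !x1 || x5 && (x5 || !x5)
    = !x1 || x5
Both reduce to !x1 || x5, so they are equivalent.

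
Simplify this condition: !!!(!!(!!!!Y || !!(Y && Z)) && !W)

!!!(!!(!!!!Y || !!(Y && Z)) && !W)
= !(!!(!!!!Y || !!(Y && Z)) && !W)   — double negation
= !(!!(!!!!Y || Y && Z) && !W)   — double negation
= !(!!!!Y || Y && Z) || W   — De Morgan
= !(!!Y || Y && Z) || W   — double negation
= !(Y || Y && Z) || W   — double negation
= !Y || W   — absorption

!Y || W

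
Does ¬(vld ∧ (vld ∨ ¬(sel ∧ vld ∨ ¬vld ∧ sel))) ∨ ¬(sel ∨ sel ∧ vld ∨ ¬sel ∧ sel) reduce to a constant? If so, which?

¬(vld ∧ (vld ∨ ¬(sel ∧ vld ∨ ¬vld ∧ sel))) ∨ ¬(sel ∨ sel ∧ vld ∨ ¬sel ∧ sel)
= ¬(vld ∧ (vld ∨ ¬sel)) ∨ ¬(sel ∨ sel ∧ vld ∨ ¬sel ∧ sel)
= ¬(vld ∧ (vld ∨ ¬sel)) ∨ ¬(sel ∨ ¬sel ∧ sel)
= ¬(vld ∧ (vld ∨ ¬sel)) ∨ ¬sel
= ¬vld ∨ ¬sel
This depends on sel, vld, so it is not a constant.

no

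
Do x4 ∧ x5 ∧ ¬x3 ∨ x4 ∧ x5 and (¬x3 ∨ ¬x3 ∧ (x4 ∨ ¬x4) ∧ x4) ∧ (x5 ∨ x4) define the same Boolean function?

No

E1: x4 ∧ x5 ∧ ¬x3 ∨ x4 ∧ x5
    = x4 ∧ x5
E2: (¬x3 ∨ ¬x3 ∧ (x4 ∨ ¬x4) ∧ x4) ∧ (x5 ∨ x4)
    = (¬x3 ∨ ¬x3 ∧ x4) ∧ (x5 ∨ x4)
    = ¬x3 ∧ (x5 ∨ x4)
These differ: at x3=0, x4=1, x5=0, E1 = 0 but E2 = 1.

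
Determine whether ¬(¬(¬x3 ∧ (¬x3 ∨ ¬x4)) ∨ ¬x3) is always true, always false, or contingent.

always false

¬(¬(¬x3 ∧ (¬x3 ∨ ¬x4)) ∨ ¬x3)
= ¬x3 ∧ (¬x3 ∨ ¬x4) ∧ x3
= ¬x3 ∧ x3
= False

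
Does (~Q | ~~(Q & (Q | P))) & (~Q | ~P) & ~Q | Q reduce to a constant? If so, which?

(~Q | ~~(Q & (Q | P))) & (~Q | ~P) & ~Q | Q
= (~Q | ~~Q) & (~Q | ~P) & ~Q | Q   (absorption)
= (~Q | ~~Q) & ~Q | Q   (absorption)
= (~Q | Q) & ~Q | Q   (double negation)
= ~Q | Q   (complement / identity)
= 1   (complement)

yes, True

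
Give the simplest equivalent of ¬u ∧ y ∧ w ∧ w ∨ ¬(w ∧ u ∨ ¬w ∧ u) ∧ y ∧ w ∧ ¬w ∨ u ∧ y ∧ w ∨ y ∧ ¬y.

y ∧ w

¬u ∧ y ∧ w ∧ w ∨ ¬(w ∧ u ∨ ¬w ∧ u) ∧ y ∧ w ∧ ¬w ∨ u ∧ y ∧ w ∨ y ∧ ¬y
= ¬u ∧ y ∧ w ∧ w ∨ ¬u ∧ y ∧ w ∧ ¬w ∨ u ∧ y ∧ w ∨ y ∧ ¬y   (distribution)
= ¬u ∧ y ∧ w ∧ w ∨ ¬u ∧ y ∧ w ∧ ¬w ∨ u ∧ y ∧ w   (complement / identity)
= ¬u ∧ y ∧ w ∨ u ∧ y ∧ w   (distribution)
= y ∧ w   (distribution)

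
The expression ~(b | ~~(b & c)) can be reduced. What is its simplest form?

~(b | ~~(b & c))
= ~(b | b & c)   — double negation
= ~b   — absorption

~b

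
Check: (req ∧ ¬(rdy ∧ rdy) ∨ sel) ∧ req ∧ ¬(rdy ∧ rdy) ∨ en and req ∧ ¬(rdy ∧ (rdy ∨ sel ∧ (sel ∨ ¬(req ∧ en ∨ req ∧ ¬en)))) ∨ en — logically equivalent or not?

E1: (req ∧ ¬(rdy ∧ rdy) ∨ sel) ∧ req ∧ ¬(rdy ∧ rdy) ∨ en
    = req ∧ ¬(rdy ∧ rdy) ∨ en   (absorption)
    = req ∧ ¬rdy ∨ en   (idempotence)
E2: req ∧ ¬(rdy ∧ (rdy ∨ sel ∧ (sel ∨ ¬(req ∧ en ∨ req ∧ ¬en)))) ∨ en
    = req ∧ ¬(rdy ∧ (rdy ∨ sel ∧ (sel ∨ ¬req))) ∨ en   (distribution)
    = req ∧ ¬(rdy ∧ (rdy ∨ sel)) ∨ en   (absorption)
    = req ∧ ¬rdy ∨ en   (absorption)
Both reduce to req ∧ ¬rdy ∨ en, so they are equivalent.

Yes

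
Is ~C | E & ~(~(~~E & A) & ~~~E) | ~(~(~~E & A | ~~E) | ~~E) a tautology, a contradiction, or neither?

neither

~C | E & ~(~(~~E & A) & ~~~E) | ~(~(~~E & A | ~~E) | ~~E)
= ~C | E & ~(~(~~E & A) & ~~~E) | (~~E & A | ~~E) & ~E   [De Morgan]
= ~C | E & (~~E & A | ~~E) | (~~E & A | ~~E) & ~E   [De Morgan]
= ~C | ~~E & A | ~~E   [distribution]
= ~C | ~~E   [absorption]
= ~C | E   [double negation]
This depends on C, E, so it is not a constant.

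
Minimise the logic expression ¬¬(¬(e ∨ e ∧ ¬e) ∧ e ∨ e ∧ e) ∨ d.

e ∨ d

¬¬(¬(e ∨ e ∧ ¬e) ∧ e ∨ e ∧ e) ∨ d
= ¬¬(¬e ∧ e ∨ e ∧ e) ∨ d   — complement / identity
= ¬e ∧ e ∨ e ∧ e ∨ d   — double negation
= e ∨ d   — distribution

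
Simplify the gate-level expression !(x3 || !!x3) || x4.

!(x3 || !!x3) || x4
= !(x3 || x3) || x4   (double negation)
= !x3 || x4   (idempotence)

!x3 || x4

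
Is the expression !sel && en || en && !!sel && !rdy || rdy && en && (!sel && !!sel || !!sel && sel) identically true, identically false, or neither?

neither

!sel && en || en && !!sel && !rdy || rdy && en && (!sel && !!sel || !!sel && sel)
= !sel && en || en && !!sel && !rdy || rdy && en && !!sel
= !sel && en || en && !!sel
= !sel && en || en && sel
= en
This depends on en, so it is not a constant.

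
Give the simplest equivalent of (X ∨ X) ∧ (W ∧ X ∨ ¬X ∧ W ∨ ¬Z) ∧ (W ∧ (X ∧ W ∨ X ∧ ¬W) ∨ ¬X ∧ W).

(X ∨ X) ∧ (W ∧ X ∨ ¬X ∧ W ∨ ¬Z) ∧ (W ∧ (X ∧ W ∨ X ∧ ¬W) ∨ ¬X ∧ W)
= X ∧ (W ∧ X ∨ ¬X ∧ W ∨ ¬Z) ∧ (W ∧ (X ∧ W ∨ X ∧ ¬W) ∨ ¬X ∧ W)   (idempotence)
= X ∧ (W ∧ X ∨ ¬X ∧ W ∨ ¬Z) ∧ (W ∧ X ∨ ¬X ∧ W)   (distribution)
= X ∧ (W ∧ X ∨ ¬X ∧ W)   (absorption)
= X ∧ W   (distribution)

X ∧ W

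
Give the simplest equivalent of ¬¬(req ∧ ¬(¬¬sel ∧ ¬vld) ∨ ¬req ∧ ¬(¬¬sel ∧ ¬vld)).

¬sel ∨ vld

¬¬(req ∧ ¬(¬¬sel ∧ ¬vld) ∨ ¬req ∧ ¬(¬¬sel ∧ ¬vld))
= ¬¬¬(¬¬sel ∧ ¬vld)
= ¬(¬¬sel ∧ ¬vld)
= ¬sel ∨ vld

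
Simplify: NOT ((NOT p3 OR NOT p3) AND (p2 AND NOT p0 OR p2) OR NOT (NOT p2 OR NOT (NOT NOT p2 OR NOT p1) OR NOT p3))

NOT ((NOT p3 OR NOT p3) AND (p2 AND NOT p0 OR p2) OR NOT (NOT p2 OR NOT (NOT NOT p2 OR NOT p1) OR NOT p3))
= NOT (NOT p3 AND (p2 AND NOT p0 OR p2) OR NOT (NOT p2 OR NOT (NOT NOT p2 OR NOT p1) OR NOT p3))   [idempotence]
= NOT (NOT p3 AND p2 OR NOT (NOT p2 OR NOT (NOT NOT p2 OR NOT p1) OR NOT p3))   [absorption]
= NOT (NOT p3 AND p2 OR NOT (NOT p2 OR NOT p2 AND p1 OR NOT p3))   [De Morgan]
= NOT (NOT p3 AND p2 OR NOT (NOT p2 OR NOT p3))   [absorption]
= NOT (NOT p3 AND p2 OR p2 AND p3)   [De Morgan]
= NOT p2   [distribution]

NOT p2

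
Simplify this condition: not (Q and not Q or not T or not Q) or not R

not (Q and not Q or not T or not Q) or not R
= not (not T or not Q) or not R   (complement / identity)
= T and Q or not R   (De Morgan)

T and Q or not R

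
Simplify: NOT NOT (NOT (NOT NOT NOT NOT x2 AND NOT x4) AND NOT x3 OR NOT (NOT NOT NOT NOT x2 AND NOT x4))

NOT NOT (NOT (NOT NOT NOT NOT x2 AND NOT x4) AND NOT x3 OR NOT (NOT NOT NOT NOT x2 AND NOT x4))
= NOT NOT NOT (NOT NOT NOT NOT x2 AND NOT x4)   [absorption]
= NOT NOT (NOT NOT NOT x2 OR x4)   [De Morgan]
= NOT NOT (NOT x2 OR x4)   [double negation]
= NOT x2 OR x4   [double negation]

NOT x2 OR x4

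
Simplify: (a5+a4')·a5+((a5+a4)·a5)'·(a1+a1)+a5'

(a5+a4')·a5+((a5+a4)·a5)'·(a1+a1)+a5'
= (a5+a4')·a5+a5'·(a1+a1)+a5'   — absorption
= (a5+a4')·a5+a5'·a1+a5'   — idempotence
= (a5+a4')·a5+a5'   — absorption
= a5+a5'   — absorption
= 1   — complement

1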